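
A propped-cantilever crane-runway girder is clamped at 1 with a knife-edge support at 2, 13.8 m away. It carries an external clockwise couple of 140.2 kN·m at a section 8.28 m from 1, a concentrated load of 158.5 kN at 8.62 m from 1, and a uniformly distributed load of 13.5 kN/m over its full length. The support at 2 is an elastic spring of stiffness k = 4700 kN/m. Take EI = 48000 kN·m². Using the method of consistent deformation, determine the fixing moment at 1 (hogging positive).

Release the roller at 2. Primary structure: cantilever fixed at 1.
Downward deflection at the released point 2 due to the loads:
  clockwise couple 140.2 at a = 8.28: M₀a(2L − a)/(2EI) = 11214/EI
  point load 158.5 at a = 8.62: Pa²(3L − a)/(6EI) = 64343/EI
  UDL 13.5: wL⁴/(8EI) = 61201/EI
  δ_0 = 136758/EI
Tip deflection under a unit load at 2: L³/(3EI) = 876/EI.
With EI = 48000 kN·m²: δ_0 = 2.8491 m and δ_{22} = 0.01825 m/kN.
Compatibility — the spring shortens by R_2/k under the reaction it provides: δ_0 − R_2·δ_{22} = R_2/k. With 1/k = 0.000213 m/kN, R_2 = δ_0 / (δ_{22} + 1/k) = 2.8491 / (0.01825 + 0.000213) = 154.3 kN.
Moment equilibrium about 1: M_1 = Σ(load moments about 1) − R_2·L = 2792 − 154.3×13.8 = 662.4 kN·m.

M_1 = 662.4 kN·m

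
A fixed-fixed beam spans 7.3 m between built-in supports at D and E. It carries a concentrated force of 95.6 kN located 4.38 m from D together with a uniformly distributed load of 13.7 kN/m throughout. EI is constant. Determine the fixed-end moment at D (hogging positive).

M_D = 127.8 kN·m

Take the two fixed-end moments M_D, M_E as redundants; the released structure is the simple span DE.
On the primary (simply-supported) span, the end slopes from the loading are:
  at D: point load 95.6 at a = 4.38: Pab(L + b)/(6LEI) = 285.3/EI
  at E: point load 95.6 at a = 4.38: Pab(L + a)/(6LEI) = 326/EI
  at D: UDL 13.7: wL³/(24EI) = 222.1/EI
  at E: UDL 13.7: wL³/(24EI) = 222.1/EI
  θ_D0 = 507.4/EI,  θ_E0 = 548.1/EI
Flexibility coefficients: a unit moment at one end gives L/(3EI) there and L/(6EI) at the far end, so f₁₁ = f₂₂ = 2.433/EI and f₁₂ = f₂₁ = 1.217/EI.
Compatibility — zero rotation at each built-in end:
  2.433 M_D + 1.217 M_E = 507.4
  1.217 M_D + 2.433 M_E = 548.1
Solving the pair gives M_D = 127.8 kN·m and M_E = 161.3 kN·m (hogging).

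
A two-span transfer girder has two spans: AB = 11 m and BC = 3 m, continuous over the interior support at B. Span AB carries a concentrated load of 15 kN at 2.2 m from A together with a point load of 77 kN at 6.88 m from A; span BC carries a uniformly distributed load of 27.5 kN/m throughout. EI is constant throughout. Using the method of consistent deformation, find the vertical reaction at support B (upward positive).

Release continuity at B by inserting a hinge; the redundant is the internal moment M_B. The primary structure is two simply-supported spans AB and BC.
Discontinuity in slope at B on the released structure — sum the simple-span end rotations:
  span AB: point load 15 at a = 2.2: Pab(L + a)/(6LEI) = 58.08/EI
  span AB: point load 77 at a = 6.88: Pab(L + a)/(6LEI) = 591.3/EI
  span BC: UDL 27.5: wL³/(24EI) = 30.94/EI
  relative rotation θ_0 = (649.4 + 30.94)/EI = 680.3/EI
A unit hogging moment at B produces rotation L₁/(3EI) + L₂/(3EI) = 4.667/EI.
Compatibility: M_B·(L₁+L₂)/(3EI) = θ_0, giving M_B = 145.8 kN·m (hogging).
Span AB, ΣM about A with M_B applied at B: R_B^{AB}·11 = 562.8 + 145.8, so R_B^{AB} = 64.41 kN and R_A = 92 − 64.41 = 27.59 kN.
Span BC, ΣM about C: R_B^{BC}·3 = 123.8 + 145.8, so R_B^{BC} = 89.84 kN and R_C = 82.5 − 89.84 = -7.343 kN.
R_B = 64.41 + 89.84 = 154.3 kN.

R_B = 154.3 kN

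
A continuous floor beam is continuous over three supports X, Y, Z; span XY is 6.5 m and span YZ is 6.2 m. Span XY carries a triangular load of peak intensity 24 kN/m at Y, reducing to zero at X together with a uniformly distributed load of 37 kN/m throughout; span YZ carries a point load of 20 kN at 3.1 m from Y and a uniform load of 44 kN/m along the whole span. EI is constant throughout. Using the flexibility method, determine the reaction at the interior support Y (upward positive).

R_Y = 397.2 kN

Take M_Y as the redundant. Released structure: two simple spans XY and YZ with a hinge at Y.
End slopes at the hinge Y, treating each span as simply supported:
  span XY: triangular load, peak 24: w₀L³/(45EI) = 146.5/EI
  span XY: UDL 37: wL³/(24EI) = 423.4/EI
  span YZ: point load 20 at a = 3.1: Pab(L + b)/(6LEI) = 48.05/EI
  span YZ: UDL 44: wL³/(24EI) = 436.9/EI
  relative rotation θ_0 = (569.8 + 485)/EI = 1055/EI
A unit hogging moment at Y produces rotation L₁/(3EI) + L₂/(3EI) = 4.233/EI.
Compatibility: M_Y·(L₁+L₂)/(3EI) = θ_0, giving M_Y = 249.2 kN·m (hogging).
Span XY, ΣM about X with M_Y applied at Y: R_Y^{XY}·6.5 = 1120 + 249.2, so R_Y^{XY} = 210.6 kN and R_X = 318.5 − 210.6 = 107.9 kN.
Span YZ, ΣM about Z: R_Y^{YZ}·6.2 = 907.7 + 249.2, so R_Y^{YZ} = 186.6 kN and R_Z = 292.8 − 186.6 = 106.2 kN.
R_Y = 210.6 + 186.6 = 397.2 kN.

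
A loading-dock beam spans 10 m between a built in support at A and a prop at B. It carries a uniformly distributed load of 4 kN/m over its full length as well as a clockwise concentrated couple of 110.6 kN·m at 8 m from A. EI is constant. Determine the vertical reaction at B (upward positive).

R_B = 30.93 kN

Remove the prop at B; the released (primary) structure is a cantilever built in at A.
Free-end deflection of the primary structure under the applied loading (downward +):
  UDL 4: wL⁴/(8EI) = 5000/EI
  clockwise couple 110.6 at a = 8: M₀a(2L − a)/(2EI) = 5309/EI
  δ_0 = 10309/EI
Tip deflection under a unit load at B: L³/(3EI) = 333.3/EI.
Compatibility at B: δ_0 − R_B·δ_{BB} = 0, so R_B = 10309/333.3 = 30.93 kN.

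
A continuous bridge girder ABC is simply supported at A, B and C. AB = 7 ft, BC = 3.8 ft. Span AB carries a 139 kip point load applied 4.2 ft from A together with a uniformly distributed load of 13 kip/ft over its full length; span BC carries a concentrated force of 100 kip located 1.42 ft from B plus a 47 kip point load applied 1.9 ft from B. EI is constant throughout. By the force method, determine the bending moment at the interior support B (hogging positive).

Insert a hinge at B; M_B is the redundant, and each span becomes simply supported.
Discontinuity in slope at B on the released structure — sum the simple-span end rotations:
  span AB: point load 139 at a = 4.2: Pab(L + a)/(6LEI) = 435.9/EI
  span AB: UDL 13: wL³/(24EI) = 185.8/EI
  span BC: point load 100 at a = 1.42: Pab(L + b)/(6LEI) = 91.6/EI
  span BC: point load 47 at a = 1.9: Pab(L + b)/(6LEI) = 42.42/EI
  relative rotation θ_0 = (621.7 + 134)/EI = 755.7/EI
A unit hogging moment at B produces rotation L₁/(3EI) + L₂/(3EI) = 3.6/EI.
Compatibility: M_B·(L₁+L₂)/(3EI) = θ_0, giving M_B = 209.9 kip·ft (hogging).

M_B = 209.9 kip·ft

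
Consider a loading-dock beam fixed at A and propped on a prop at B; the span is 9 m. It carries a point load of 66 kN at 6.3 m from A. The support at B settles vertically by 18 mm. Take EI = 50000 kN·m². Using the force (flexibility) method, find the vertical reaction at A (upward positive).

R_A = 32.51 kN

Choose R_B as the redundant. The primary structure is the cantilever fixed at A.
Primary-structure tip deflection at B by superposition:
  point load 66 at a = 6.3: Pa²(3L − a)/(6EI) = 9037/EI
Flexibility coefficient — unit upward force at B: δ_{BB} = L³/(3EI) = 243/EI.
With EI = 50000 kN·m²: δ_0 = 0.18075 m and δ_{BB} = 0.00486 m/kN.
Compatibility — the beam at B must follow the support down by 0.018 m: δ_0 − R_B·δ_{BB} = 0.018, so R_B = (0.18075 − 0.018)/0.00486 = 33.49 kN.
Vertical equilibrium: R_A = ΣP − R_B = 66 − 33.49 = 32.51 kN.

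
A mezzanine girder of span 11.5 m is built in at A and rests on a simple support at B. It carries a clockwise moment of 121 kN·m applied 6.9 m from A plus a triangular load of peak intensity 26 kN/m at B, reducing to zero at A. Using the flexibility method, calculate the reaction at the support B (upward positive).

Remove the prop at B; the released (primary) structure is a cantilever built in at A.
Free-end deflection of the primary structure under the applied loading (downward +):
  clockwise couple 121 at a = 6.9: M₀a(2L − a)/(2EI) = 6721/EI
  triangular load, peak 26 at the free end: 11w₀L⁴/(120EI) = 41685/EI
  δ_0 = 48406/EI
Tip deflection under a unit load at B: L³/(3EI) = 507/EI.
Compatibility at B: δ_0 − R_B·δ_{BB} = 0, so R_B = 48406/507 = 95.48 kN.

R_B = 95.48 kN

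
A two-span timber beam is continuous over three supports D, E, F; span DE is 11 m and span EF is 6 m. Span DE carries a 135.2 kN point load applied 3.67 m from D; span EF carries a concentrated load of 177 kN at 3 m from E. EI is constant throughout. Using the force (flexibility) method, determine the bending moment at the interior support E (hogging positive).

Release continuity at E by inserting a hinge; the redundant is the internal moment M_E. The primary structure is two simply-supported spans DE and EF.
Rotations at E on the released spans (each span's end-slope, ×1/EI):
  span DE: point load 135.2 at a = 3.67: Pab(L + a)/(6LEI) = 808.4/EI
  span EF: point load 177 at a = 3: Pab(L + b)/(6LEI) = 398.2/EI
  relative rotation θ_0 = (808.4 + 398.2)/EI = 1207/EI
A unit hogging moment at E produces rotation L₁/(3EI) + L₂/(3EI) = 5.667/EI.
Slope continuity at E: θ_0 = M_E·5.667/EI, so M_E = 1207/5.667 = 212.9 kN·m (hogging).

M_E = 212.9 kN·m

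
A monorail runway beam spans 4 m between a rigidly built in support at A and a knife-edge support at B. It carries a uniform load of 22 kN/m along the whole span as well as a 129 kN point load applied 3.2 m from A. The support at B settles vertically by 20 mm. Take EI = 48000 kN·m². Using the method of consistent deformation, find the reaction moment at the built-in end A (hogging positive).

M_A = 273.5 kN·m

Remove the prop at B; the released (primary) structure is a cantilever built in at A.
Deflection at B on the released cantilever, summing each load's contribution:
  UDL 22: wL⁴/(8EI) = 704/EI
  point load 129 at a = 3.2: Pa²(3L − a)/(6EI) = 1937/EI
  δ_0 = 2641/EI
Tip deflection under a unit load at B: L³/(3EI) = 21.33/EI.
With EI = 48000 kN·m²: δ_0 = 0.055029 m and δ_{BB} = 0.000444 m/kN.
Compatibility — the beam at B must follow the support down by 0.02 m: δ_0 − R_B·δ_{BB} = 0.02, so R_B = (0.055029 − 0.02)/0.000444 = 78.82 kN.
Moment equilibrium about A: M_A = Σ(load moments about A) − R_B·L = 588.8 − 78.82×4 = 273.5 kN·m.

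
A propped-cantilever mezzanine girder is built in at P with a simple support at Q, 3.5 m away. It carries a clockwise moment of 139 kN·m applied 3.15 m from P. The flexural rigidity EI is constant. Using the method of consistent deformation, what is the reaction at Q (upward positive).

R_Q = 58.98 kN

Release the roller at Q. Primary structure: cantilever fixed at P.
Primary-structure tip deflection at Q by superposition:
  clockwise couple 139 at a = 3.15: M₀a(2L − a)/(2EI) = 842.9/EI
Flexibility coefficient — unit upward force at Q: δ_{QQ} = L³/(3EI) = 14.29/EI.
The prop prevents deflection at Q: R_Q = δ_0/δ_{QQ} = 842.9/14.29 = 58.98 kN.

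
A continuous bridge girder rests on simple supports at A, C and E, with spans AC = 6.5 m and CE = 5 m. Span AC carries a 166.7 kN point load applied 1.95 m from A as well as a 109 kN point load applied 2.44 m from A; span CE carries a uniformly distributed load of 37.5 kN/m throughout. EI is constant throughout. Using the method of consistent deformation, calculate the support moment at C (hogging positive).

Take M_C as the redundant. Released structure: two simple spans AC and CE with a hinge at C.
End slopes at the hinge C, treating each span as simply supported:
  span AC: point load 166.7 at a = 1.95: Pab(L + a)/(6LEI) = 320.5/EI
  span AC: point load 109 at a = 2.44: Pab(L + a)/(6LEI) = 247.5/EI
  span CE: UDL 37.5: wL³/(24EI) = 195.3/EI
  relative rotation θ_0 = (568 + 195.3)/EI = 763.3/EI
A unit hogging moment at C produces rotation L₁/(3EI) + L₂/(3EI) = 3.833/EI.
Slope continuity at C: θ_0 = M_C·3.833/EI, so M_C = 763.3/3.833 = 199.1 kN·m (hogging).

M_C = 199.1 kN·m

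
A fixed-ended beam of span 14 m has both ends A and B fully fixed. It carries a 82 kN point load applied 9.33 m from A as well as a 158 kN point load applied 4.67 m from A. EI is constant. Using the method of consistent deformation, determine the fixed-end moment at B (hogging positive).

M_B = 334.1 kN·m

Release both end moments; the primary structure is a simply-supported span AB with redundants M_A and M_B.
Simple-span end rotations at A and B under the given loads:
  at A: point load 82 at a = 9.33: Pab(L + b)/(6LEI) = 794.1/EI
  at B: point load 82 at a = 9.33: Pab(L + a)/(6LEI) = 992.3/EI
  at A: point load 158 at a = 4.67: Pab(L + b)/(6LEI) = 1912/EI
  at B: point load 158 at a = 4.67: Pab(L + a)/(6LEI) = 1530/EI
  θ_A0 = 2706/EI,  θ_B0 = 2522/EI
Flexibility coefficients: a unit moment at one end gives L/(3EI) there and L/(6EI) at the far end, so f₁₁ = f₂₂ = 4.667/EI and f₁₂ = f₂₁ = 2.333/EI.
Compatibility — zero rotation at each built-in end:
  4.667 M_A + 2.333 M_B = 2706
  2.333 M_A + 4.667 M_B = 2522
Solving the pair gives M_A = 412.8 kN·m and M_B = 334.1 kN·m (hogging).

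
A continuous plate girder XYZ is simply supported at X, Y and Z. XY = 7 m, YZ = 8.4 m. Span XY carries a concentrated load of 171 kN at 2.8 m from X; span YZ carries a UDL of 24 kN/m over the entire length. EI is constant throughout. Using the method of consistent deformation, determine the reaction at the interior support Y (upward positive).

Release continuity at Y by inserting a hinge; the redundant is the internal moment M_Y. The primary structure is two simply-supported spans XY and YZ.
Discontinuity in slope at Y on the released structure — sum the simple-span end rotations:
  span XY: point load 171 at a = 2.8: Pab(L + a)/(6LEI) = 469.2/EI
  span YZ: UDL 24: wL³/(24EI) = 592.7/EI
  relative rotation θ_0 = (469.2 + 592.7)/EI = 1062/EI
A unit hogging moment at Y produces rotation L₁/(3EI) + L₂/(3EI) = 5.133/EI.
Slope continuity at Y: θ_0 = M_Y·5.133/EI, so M_Y = 1062/5.133 = 206.9 kN·m (hogging).
Span XY, ΣM about X with M_Y applied at Y: R_Y^{XY}·7 = 478.8 + 206.9, so R_Y^{XY} = 97.95 kN and R_X = 171 − 97.95 = 73.05 kN.
Span YZ, ΣM about Z: R_Y^{YZ}·8.4 = 846.7 + 206.9, so R_Y^{YZ} = 125.4 kN and R_Z = 201.6 − 125.4 = 76.17 kN.
R_Y = 97.95 + 125.4 = 223.4 kN.

R_Y = 223.4 kN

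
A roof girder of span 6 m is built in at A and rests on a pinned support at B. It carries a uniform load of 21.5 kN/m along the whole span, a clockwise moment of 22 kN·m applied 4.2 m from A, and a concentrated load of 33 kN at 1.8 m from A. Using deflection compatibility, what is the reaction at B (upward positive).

Release the roller at B. Primary structure: cantilever fixed at A.
Free-end deflection of the primary structure under the applied loading (downward +):
  UDL 21.5: wL⁴/(8EI) = 3483/EI
  clockwise couple 22 at a = 4.2: M₀a(2L − a)/(2EI) = 360.4/EI
  point load 33 at a = 1.8: Pa²(3L − a)/(6EI) = 288.7/EI
  δ_0 = 4132/EI
Flexibility coefficient — unit upward force at B: δ_{BB} = L³/(3EI) = 72/EI.
The prop prevents deflection at B: R_B = δ_0/δ_{BB} = 4132/72 = 57.39 kN.

R_B = 57.39 kN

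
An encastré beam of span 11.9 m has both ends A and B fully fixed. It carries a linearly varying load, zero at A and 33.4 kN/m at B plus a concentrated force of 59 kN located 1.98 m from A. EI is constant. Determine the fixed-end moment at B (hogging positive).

M_B = 252.7 kN·m

Take the two fixed-end moments M_A, M_B as redundants; the released structure is the simple span AB.
End rotations of the released simple span under the applied load (×1/EI):
  at A: triangular load, peak 33.4: 7w₀L³/(360EI) = 1094/EI
  at B: triangular load, peak 33.4: w₀L³/(45EI) = 1251/EI
  at A: point load 59 at a = 1.98: Pab(L + b)/(6LEI) = 354.1/EI
  at B: point load 59 at a = 1.98: Pab(L + a)/(6LEI) = 225.3/EI
  θ_A0 = 1449/EI,  θ_B0 = 1476/EI
Flexibility coefficients: a unit moment at one end gives L/(3EI) there and L/(6EI) at the far end, so f₁₁ = f₂₂ = 3.967/EI and f₁₂ = f₂₁ = 1.983/EI.
Compatibility — zero rotation at each built-in end:
  3.967 M_A + 1.983 M_B = 1449
  1.983 M_A + 3.967 M_B = 1476
Solving the pair gives M_A = 238.8 kN·m and M_B = 252.7 kN·m (hogging).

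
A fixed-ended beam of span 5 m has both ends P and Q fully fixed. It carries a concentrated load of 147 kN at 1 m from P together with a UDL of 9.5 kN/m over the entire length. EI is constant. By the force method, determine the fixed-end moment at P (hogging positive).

Release both end moments; the primary structure is a simply-supported span PQ with redundants M_P and M_Q.
On the primary (simply-supported) span, the end slopes from the loading are:
  at P: point load 147 at a = 1: Pab(L + b)/(6LEI) = 176.4/EI
  at Q: point load 147 at a = 1: Pab(L + a)/(6LEI) = 117.6/EI
  at P: UDL 9.5: wL³/(24EI) = 49.48/EI
  at Q: UDL 9.5: wL³/(24EI) = 49.48/EI
  θ_P0 = 225.9/EI,  θ_Q0 = 167.1/EI
Flexibility coefficients: a unit moment at one end gives L/(3EI) there and L/(6EI) at the far end, so f₁₁ = f₂₂ = 1.667/EI and f₁₂ = f₂₁ = 0.8333/EI.
Compatibility — zero rotation at each built-in end:
  1.667 M_P + 0.8333 M_Q = 225.9
  0.8333 M_P + 1.667 M_Q = 167.1
Solving the pair gives M_P = 113.9 kN·m and M_Q = 43.31 kN·m (hogging).

M_P = 113.9 kN·m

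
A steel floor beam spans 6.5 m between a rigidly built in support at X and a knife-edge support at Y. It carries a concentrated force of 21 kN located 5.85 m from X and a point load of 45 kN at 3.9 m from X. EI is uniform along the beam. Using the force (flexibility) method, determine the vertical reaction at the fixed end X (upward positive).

R_X = 28.7 kN

Release the roller at Y. Primary structure: cantilever fixed at X.
Deflection at Y on the released cantilever, summing each load's contribution:
  point load 21 at a = 5.85: Pa²(3L − a)/(6EI) = 1635/EI
  point load 45 at a = 3.9: Pa²(3L − a)/(6EI) = 1780/EI
  δ_0 = 3415/EI
Tip deflection under a unit load at Y: L³/(3EI) = 91.54/EI.
The prop prevents deflection at Y: R_Y = δ_0/δ_{YY} = 3415/91.54 = 37.3 kN.
Vertical equilibrium: R_X = ΣP − R_Y = 66 − 37.3 = 28.7 kN.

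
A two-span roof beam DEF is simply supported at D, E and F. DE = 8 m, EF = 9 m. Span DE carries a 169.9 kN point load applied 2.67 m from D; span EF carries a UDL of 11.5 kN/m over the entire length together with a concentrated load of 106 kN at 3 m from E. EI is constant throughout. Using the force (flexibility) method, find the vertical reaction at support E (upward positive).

Take M_E as the redundant. Released structure: two simple spans DE and EF with a hinge at E.
End slopes at the hinge E, treating each span as simply supported:
  span DE: point load 169.9 at a = 2.67: Pab(L + a)/(6LEI) = 537.5/EI
  span EF: UDL 11.5: wL³/(24EI) = 349.3/EI
  span EF: point load 106 at a = 3: Pab(L + b)/(6LEI) = 530/EI
  relative rotation θ_0 = (537.5 + 879.3)/EI = 1417/EI
A unit hogging moment at E produces rotation L₁/(3EI) + L₂/(3EI) = 5.667/EI.
Compatibility: M_E·(L₁+L₂)/(3EI) = θ_0, giving M_E = 250 kN·m (hogging).
Span DE, ΣM about D with M_E applied at E: R_E^{DE}·8 = 453.6 + 250, so R_E^{DE} = 87.96 kN and R_D = 169.9 − 87.96 = 81.94 kN.
Span EF, ΣM about F: R_E^{EF}·9 = 1102 + 250, so R_E^{EF} = 150.2 kN and R_F = 209.5 − 150.2 = 59.3 kN.
R_E = 87.96 + 150.2 = 238.2 kN.

R_E = 238.2 kN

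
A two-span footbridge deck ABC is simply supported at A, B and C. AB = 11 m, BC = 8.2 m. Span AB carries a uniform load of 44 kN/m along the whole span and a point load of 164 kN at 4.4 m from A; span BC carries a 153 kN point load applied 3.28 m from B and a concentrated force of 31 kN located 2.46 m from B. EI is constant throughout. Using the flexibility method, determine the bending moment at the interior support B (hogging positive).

M_B = 677.2 kN·m

Insert a hinge at B; M_B is the redundant, and each span becomes simply supported.
End slopes at the hinge B, treating each span as simply supported:
  span AB: UDL 44: wL³/(24EI) = 2440/EI
  span AB: point load 164 at a = 4.4: Pab(L + a)/(6LEI) = 1111/EI
  span BC: point load 153 at a = 3.28: Pab(L + b)/(6LEI) = 658.4/EI
  span BC: point load 31 at a = 2.46: Pab(L + b)/(6LEI) = 124/EI
  relative rotation θ_0 = (3551 + 782.4)/EI = 4334/EI
A unit hogging moment at B produces rotation L₁/(3EI) + L₂/(3EI) = 6.4/EI.
Compatibility: M_B·(L₁+L₂)/(3EI) = θ_0, giving M_B = 677.2 kN·m (hogging).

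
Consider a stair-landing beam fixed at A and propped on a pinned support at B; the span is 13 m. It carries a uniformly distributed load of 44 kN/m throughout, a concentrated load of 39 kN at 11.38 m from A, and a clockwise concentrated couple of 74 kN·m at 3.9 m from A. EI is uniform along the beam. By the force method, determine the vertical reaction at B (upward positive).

Take the reaction at B as the redundant and release it; the primary structure is a cantilever fixed at A.
Downward deflection at the released point B due to the loads:
  UDL 44: wL⁴/(8EI) = 157086/EI
  point load 39 at a = 11.38: Pa²(3L − a)/(6EI) = 23250/EI
  clockwise couple 74 at a = 3.9: M₀a(2L − a)/(2EI) = 3189/EI
  δ_0 = 183524/EI
Tip deflection under a unit load at B: L³/(3EI) = 732.3/EI.
Compatibility at B: δ_0 − R_B·δ_{BB} = 0, so R_B = 183524/732.3 = 250.6 kN.

R_B = 250.6 kN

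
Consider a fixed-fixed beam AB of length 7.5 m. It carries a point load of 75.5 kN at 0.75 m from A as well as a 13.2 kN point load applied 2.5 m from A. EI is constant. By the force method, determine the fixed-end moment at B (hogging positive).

M_B = 12.43 kN·m

Take the two fixed-end moments M_A, M_B as redundants; the released structure is the simple span AB.
Simple-span end rotations at A and B under the given loads:
  at A: point load 75.5 at a = 0.75: Pab(L + b)/(6LEI) = 121/EI
  at B: point load 75.5 at a = 0.75: Pab(L + a)/(6LEI) = 70.07/EI
  at A: point load 13.2 at a = 2.5: Pab(L + b)/(6LEI) = 45.83/EI
  at B: point load 13.2 at a = 2.5: Pab(L + a)/(6LEI) = 36.67/EI
  θ_A0 = 166.9/EI,  θ_B0 = 106.7/EI
Flexibility coefficients: a unit moment at one end gives L/(3EI) there and L/(6EI) at the far end, so f₁₁ = f₂₂ = 2.5/EI and f₁₂ = f₂₁ = 1.25/EI.
Compatibility — zero rotation at each built-in end:
  2.5 M_A + 1.25 M_B = 166.9
  1.25 M_A + 2.5 M_B = 106.7
Solving the pair gives M_A = 60.53 kN·m and M_B = 12.43 kN·m (hogging).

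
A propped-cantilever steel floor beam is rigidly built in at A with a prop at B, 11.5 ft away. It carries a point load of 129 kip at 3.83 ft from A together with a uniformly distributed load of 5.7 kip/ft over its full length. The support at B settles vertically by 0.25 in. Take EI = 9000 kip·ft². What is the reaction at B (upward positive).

R_B = 43.29 kip

Take the reaction at B as the redundant and release it; the primary structure is a cantilever fixed at A.
Downward deflection at the released point B due to the loads:
  point load 129 at a = 3.83: Pa²(3L − a)/(6EI) = 9673/EI
  UDL 5.7: wL⁴/(8EI) = 12462/EI
  δ_0 = 22134/EI
Tip deflection under a unit load at B: L³/(3EI) = 507/EI.
With EI = 9000 kip·ft²: δ_0 = 2.4594 ft and δ_{BB} = 0.056329 ft/kip.
Compatibility — the beam at B must follow the support down by 0.02083 ft: δ_0 − R_B·δ_{BB} = 0.02083, so R_B = (2.4594 − 0.02083)/0.056329 = 43.29 kip.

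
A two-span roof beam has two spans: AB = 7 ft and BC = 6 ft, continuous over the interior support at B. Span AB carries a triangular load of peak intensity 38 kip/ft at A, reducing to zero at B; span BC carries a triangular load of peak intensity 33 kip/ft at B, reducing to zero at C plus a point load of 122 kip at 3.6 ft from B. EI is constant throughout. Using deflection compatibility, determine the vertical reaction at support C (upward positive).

R_C = 80.9 kip

Take M_B as the redundant. Released structure: two simple spans AB and BC with a hinge at B.
End slopes at the hinge B, treating each span as simply supported:
  span AB: triangular load, peak 38: 7w₀L³/(360EI) = 253.4/EI
  span BC: triangular load, peak 33: w₀L³/(45EI) = 158.4/EI
  span BC: point load 122 at a = 3.6: Pab(L + b)/(6LEI) = 246/EI
  relative rotation θ_0 = (253.4 + 404.4)/EI = 657.8/EI
A unit hogging moment at B produces rotation L₁/(3EI) + L₂/(3EI) = 4.333/EI.
Slope continuity at B: θ_0 = M_B·4.333/EI, so M_B = 657.8/4.333 = 151.8 kip·ft (hogging).
Span BC, ΣM about C: R_B^{BC}·6 = 688.8 + 151.8, so R_B^{BC} = 140.1 kip and R_C = 221 − 140.1 = 80.9 kip.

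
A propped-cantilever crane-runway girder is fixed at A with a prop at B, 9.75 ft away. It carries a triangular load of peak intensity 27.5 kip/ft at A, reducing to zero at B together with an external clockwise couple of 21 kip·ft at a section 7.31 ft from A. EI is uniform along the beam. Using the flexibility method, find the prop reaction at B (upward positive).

R_B = 29.84 kip

Take the reaction at B as the redundant and release it; the primary structure is a cantilever fixed at A.
Deflection at B on the released cantilever, summing each load's contribution:
  triangular load, peak 27.5 at the fixed end: w₀L⁴/(30EI) = 8284/EI
  clockwise couple 21 at a = 7.31: M₀a(2L − a)/(2EI) = 935.6/EI
  δ_0 = 9219/EI
Flexibility coefficient — unit upward force at B: δ_{BB} = L³/(3EI) = 309/EI.
The prop prevents deflection at B: R_B = δ_0/δ_{BB} = 9219/309 = 29.84 kip.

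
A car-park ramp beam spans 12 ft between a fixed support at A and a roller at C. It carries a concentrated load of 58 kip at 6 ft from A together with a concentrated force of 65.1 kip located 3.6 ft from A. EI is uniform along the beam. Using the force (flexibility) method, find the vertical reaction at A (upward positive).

Choose R_C as the redundant. The primary structure is the cantilever fixed at A.
Primary-structure tip deflection at C by superposition:
  point load 58 at a = 6: Pa²(3L − a)/(6EI) = 10440/EI
  point load 65.1 at a = 3.6: Pa²(3L − a)/(6EI) = 4556/EI
  δ_0 = 14996/EI
Tip deflection under a unit load at C: L³/(3EI) = 576/EI.
The prop prevents deflection at C: R_C = δ_0/δ_{CC} = 14996/576 = 26.03 kip.
Vertical equilibrium: R_A = ΣP − R_C = 123.1 − 26.03 = 97.07 kip.

R_A = 97.07 kip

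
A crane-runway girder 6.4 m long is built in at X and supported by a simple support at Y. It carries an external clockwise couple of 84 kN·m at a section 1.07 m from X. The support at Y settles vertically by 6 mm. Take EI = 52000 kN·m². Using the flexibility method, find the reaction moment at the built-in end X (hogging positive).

Remove the prop at Y; the released (primary) structure is a cantilever built in at X.
Free-end deflection of the primary structure under the applied loading (downward +):
  clockwise couple 84 at a = 1.07: M₀a(2L − a)/(2EI) = 527.1/EI
Tip deflection under a unit load at Y: L³/(3EI) = 87.38/EI.
With EI = 52000 kN·m²: δ_0 = 0.010137 m and δ_{YY} = 0.00168 m/kN.
Compatibility — the beam at Y must follow the support down by 0.006 m: δ_0 − R_Y·δ_{YY} = 0.006, so R_Y = (0.010137 − 0.006)/0.00168 = 2.462 kN.
Moment equilibrium about X: M_X = Σ(load moments about X) − R_Y·L = 84 − 2.462×6.4 = 68.24 kN·m.

M_X = 68.24 kN·m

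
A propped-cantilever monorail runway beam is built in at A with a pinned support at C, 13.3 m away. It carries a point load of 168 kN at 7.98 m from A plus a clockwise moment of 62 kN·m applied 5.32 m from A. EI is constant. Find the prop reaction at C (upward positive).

Choose R_C as the redundant. The primary structure is the cantilever fixed at A.
Primary-structure tip deflection at C by superposition:
  point load 168 at a = 7.98: Pa²(3L − a)/(6EI) = 56915/EI
  clockwise couple 62 at a = 5.32: M₀a(2L − a)/(2EI) = 3509/EI
  δ_0 = 60424/EI
Tip deflection under a unit load at C: L³/(3EI) = 784.2/EI.
The prop prevents deflection at C: R_C = δ_0/δ_{CC} = 60424/784.2 = 77.05 kN.

R_C = 77.05 kN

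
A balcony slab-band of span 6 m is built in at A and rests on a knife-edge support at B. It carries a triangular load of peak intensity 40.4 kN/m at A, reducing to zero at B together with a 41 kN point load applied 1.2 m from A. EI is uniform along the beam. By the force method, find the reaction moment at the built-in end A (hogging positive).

Choose R_B as the redundant. The primary structure is the cantilever fixed at A.
Primary-structure tip deflection at B by superposition:
  triangular load, peak 40.4 at the fixed end: w₀L⁴/(30EI) = 1745/EI
  point load 41 at a = 1.2: Pa²(3L − a)/(6EI) = 165.3/EI
  δ_0 = 1911/EI
Flexibility coefficient — unit upward force at B: δ_{BB} = L³/(3EI) = 72/EI.
Compatibility at B: δ_0 − R_B·δ_{BB} = 0, so R_B = 1911/72 = 26.54 kN.
Moment equilibrium about A: M_A = Σ(load moments about A) − R_B·L = 291.6 − 26.54×6 = 132.4 kN·m.

M_A = 132.4 kN·m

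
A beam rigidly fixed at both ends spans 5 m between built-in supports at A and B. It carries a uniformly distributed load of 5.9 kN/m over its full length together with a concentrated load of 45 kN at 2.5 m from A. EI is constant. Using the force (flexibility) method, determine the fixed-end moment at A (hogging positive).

M_A = 40.42 kN·m

Release both end moments; the primary structure is a simply-supported span AB with redundants M_A and M_B.
End rotations of the released simple span under the applied load (×1/EI):
  at A: UDL 5.9: wL³/(24EI) = 30.73/EI
  at B: UDL 5.9: wL³/(24EI) = 30.73/EI
  at A: point load 45 at a = 2.5: Pab(L + b)/(6LEI) = 70.31/EI
  at B: point load 45 at a = 2.5: Pab(L + a)/(6LEI) = 70.31/EI
  θ_A0 = 101/EI,  θ_B0 = 101/EI
Flexibility coefficients: a unit moment at one end gives L/(3EI) there and L/(6EI) at the far end, so f₁₁ = f₂₂ = 1.667/EI and f₁₂ = f₂₁ = 0.8333/EI.
Compatibility — zero rotation at each built-in end:
  1.667 M_A + 0.8333 M_B = 101
  0.8333 M_A + 1.667 M_B = 101
Solving the pair gives M_A = 40.42 kN·m and M_B = 40.42 kN·m (hogging).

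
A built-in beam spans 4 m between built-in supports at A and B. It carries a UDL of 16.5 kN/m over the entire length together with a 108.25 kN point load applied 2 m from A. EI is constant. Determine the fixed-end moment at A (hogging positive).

Release both end moments; the primary structure is a simply-supported span AB with redundants M_A and M_B.
End rotations of the released simple span under the applied load (×1/EI):
  at A: UDL 16.5: wL³/(24EI) = 44/EI
  at B: UDL 16.5: wL³/(24EI) = 44/EI
  at A: point load 108.25 at a = 2: Pab(L + b)/(6LEI) = 108.2/EI
  at B: point load 108.25 at a = 2: Pab(L + a)/(6LEI) = 108.2/EI
  θ_A0 = 152.2/EI,  θ_B0 = 152.2/EI
Flexibility coefficients: a unit moment at one end gives L/(3EI) there and L/(6EI) at the far end, so f₁₁ = f₂₂ = 1.333/EI and f₁₂ = f₂₁ = 0.6667/EI.
Compatibility — zero rotation at each built-in end:
  1.333 M_A + 0.6667 M_B = 152.2
  0.6667 M_A + 1.333 M_B = 152.2
Solving the pair gives M_A = 76.12 kN·m and M_B = 76.12 kN·m (hogging).

M_A = 76.12 kN·m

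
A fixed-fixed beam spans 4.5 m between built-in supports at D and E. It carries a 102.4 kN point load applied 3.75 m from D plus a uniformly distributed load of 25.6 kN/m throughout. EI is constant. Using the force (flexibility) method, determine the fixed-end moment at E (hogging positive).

M_E = 96.53 kN·m

Release both end moments; the primary structure is a simply-supported span DE with redundants M_D and M_E.
On the primary (simply-supported) span, the end slopes from the loading are:
  at D: point load 102.4 at a = 3.75: Pab(L + b)/(6LEI) = 56/EI
  at E: point load 102.4 at a = 3.75: Pab(L + a)/(6LEI) = 88/EI
  at D: UDL 25.6: wL³/(24EI) = 97.2/EI
  at E: UDL 25.6: wL³/(24EI) = 97.2/EI
  θ_D0 = 153.2/EI,  θ_E0 = 185.2/EI
Flexibility coefficients: a unit moment at one end gives L/(3EI) there and L/(6EI) at the far end, so f₁₁ = f₂₂ = 1.5/EI and f₁₂ = f₂₁ = 0.75/EI.
Compatibility — zero rotation at each built-in end:
  1.5 M_D + 0.75 M_E = 153.2
  0.75 M_D + 1.5 M_E = 185.2
Solving the pair gives M_D = 53.87 kN·m and M_E = 96.53 kN·m (hogging).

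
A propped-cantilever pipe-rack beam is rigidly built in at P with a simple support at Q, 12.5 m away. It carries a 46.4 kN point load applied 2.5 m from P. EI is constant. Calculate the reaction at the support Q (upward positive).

Take the reaction at Q as the redundant and release it; the primary structure is a cantilever fixed at P.
Downward deflection at the released point Q due to the loads:
  point load 46.4 at a = 2.5: Pa²(3L − a)/(6EI) = 1692/EI
Flexibility coefficient — unit upward force at Q: δ_{QQ} = L³/(3EI) = 651/EI.
The prop prevents deflection at Q: R_Q = δ_0/δ_{QQ} = 1692/651 = 2.598 kN.

R_Q = 2.598 kN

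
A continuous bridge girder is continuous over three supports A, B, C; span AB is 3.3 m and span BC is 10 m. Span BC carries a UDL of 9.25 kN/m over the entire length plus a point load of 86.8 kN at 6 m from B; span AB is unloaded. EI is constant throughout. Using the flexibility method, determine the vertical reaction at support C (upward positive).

R_C = 78.67 kN

Take M_B as the redundant. Released structure: two simple spans AB and BC with a hinge at B.
Rotations at B on the released spans (each span's end-slope, ×1/EI):
  span BC: UDL 9.25: wL³/(24EI) = 385.4/EI
  span BC: point load 86.8 at a = 6: Pab(L + b)/(6LEI) = 486.1/EI
  relative rotation θ_0 = (0 + 871.5)/EI = 871.5/EI
A unit hogging moment at B produces rotation L₁/(3EI) + L₂/(3EI) = 4.433/EI.
Slope continuity at B: θ_0 = M_B·4.433/EI, so M_B = 871.5/4.433 = 196.6 kN·m (hogging).
Span BC, ΣM about C: R_B^{BC}·10 = 809.7 + 196.6, so R_B^{BC} = 100.6 kN and R_C = 179.3 − 100.6 = 78.67 kN.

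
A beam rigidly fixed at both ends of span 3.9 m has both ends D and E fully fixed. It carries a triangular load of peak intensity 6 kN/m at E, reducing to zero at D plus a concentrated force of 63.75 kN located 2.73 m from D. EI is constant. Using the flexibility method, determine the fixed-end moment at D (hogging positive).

Take the two fixed-end moments M_D, M_E as redundants; the released structure is the simple span DE.
End rotations of the released simple span under the applied load (×1/EI):
  at D: triangular load, peak 6: 7w₀L³/(360EI) = 6.921/EI
  at E: triangular load, peak 6: w₀L³/(45EI) = 7.909/EI
  at D: point load 63.75 at a = 2.73: Pab(L + b)/(6LEI) = 44.12/EI
  at E: point load 63.75 at a = 2.73: Pab(L + a)/(6LEI) = 57.69/EI
  θ_D0 = 51.04/EI,  θ_E0 = 65.6/EI
Flexibility coefficients: a unit moment at one end gives L/(3EI) there and L/(6EI) at the far end, so f₁₁ = f₂₂ = 1.3/EI and f₁₂ = f₂₁ = 0.65/EI.
Compatibility — zero rotation at each built-in end:
  1.3 M_D + 0.65 M_E = 51.04
  0.65 M_D + 1.3 M_E = 65.6
Solving the pair gives M_D = 18.71 kN·m and M_E = 41.11 kN·m (hogging).

M_D = 18.71 kN·m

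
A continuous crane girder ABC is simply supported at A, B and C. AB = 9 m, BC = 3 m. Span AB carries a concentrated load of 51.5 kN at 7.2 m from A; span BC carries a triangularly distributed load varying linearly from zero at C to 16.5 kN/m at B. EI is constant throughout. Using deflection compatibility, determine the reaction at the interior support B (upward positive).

Release continuity at B by inserting a hinge; the redundant is the internal moment M_B. The primary structure is two simply-supported spans AB and BC.
End slopes at the hinge B, treating each span as simply supported:
  span AB: point load 51.5 at a = 7.2: Pab(L + a)/(6LEI) = 200.2/EI
  span BC: triangular load, peak 16.5: w₀L³/(45EI) = 9.9/EI
  relative rotation θ_0 = (200.2 + 9.9)/EI = 210.1/EI
A unit hogging moment at B produces rotation L₁/(3EI) + L₂/(3EI) = 4/EI.
Slope continuity at B: θ_0 = M_B·4/EI, so M_B = 210.1/4 = 52.53 kN·m (hogging).
Span AB, ΣM about A with M_B applied at B: R_B^{AB}·9 = 370.8 + 52.53, so R_B^{AB} = 47.04 kN and R_A = 51.5 − 47.04 = 4.463 kN.
Span BC, ΣM about C: R_B^{BC}·3 = 49.5 + 52.53, so R_B^{BC} = 34.01 kN and R_C = 24.75 − 34.01 = -9.261 kN.
R_B = 47.04 + 34.01 = 81.05 kN.

R_B = 81.05 kN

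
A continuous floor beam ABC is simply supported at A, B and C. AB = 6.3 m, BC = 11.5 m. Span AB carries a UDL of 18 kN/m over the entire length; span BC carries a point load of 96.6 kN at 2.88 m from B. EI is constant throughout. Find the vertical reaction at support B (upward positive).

R_B = 165.8 kN

Insert a hinge at B; M_B is the redundant, and each span becomes simply supported.
Discontinuity in slope at B on the released structure — sum the simple-span end rotations:
  span AB: UDL 18: wL³/(24EI) = 187.5/EI
  span BC: point load 96.6 at a = 2.88: Pab(L + b)/(6LEI) = 699.3/EI
  relative rotation θ_0 = (187.5 + 699.3)/EI = 886.8/EI
A unit hogging moment at B produces rotation L₁/(3EI) + L₂/(3EI) = 5.933/EI.
Compatibility: M_B·(L₁+L₂)/(3EI) = θ_0, giving M_B = 149.5 kN·m (hogging).
Span AB, ΣM about A with M_B applied at B: R_B^{AB}·6.3 = 357.2 + 149.5, so R_B^{AB} = 80.42 kN and R_A = 113.4 − 80.42 = 32.98 kN.
Span BC, ΣM about C: R_B^{BC}·11.5 = 832.7 + 149.5, so R_B^{BC} = 85.4 kN and R_C = 96.6 − 85.4 = 11.2 kN.
R_B = 80.42 + 85.4 = 165.8 kN.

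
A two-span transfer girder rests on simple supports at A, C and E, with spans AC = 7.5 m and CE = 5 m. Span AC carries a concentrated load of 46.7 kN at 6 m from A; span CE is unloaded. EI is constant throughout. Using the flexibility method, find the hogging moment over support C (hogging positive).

Take M_C as the redundant. Released structure: two simple spans AC and CE with a hinge at C.
Rotations at C on the released spans (each span's end-slope, ×1/EI):
  span AC: point load 46.7 at a = 6: Pab(L + a)/(6LEI) = 126.1/EI
  relative rotation θ_0 = (126.1 + 0)/EI = 126.1/EI
A unit hogging moment at C produces rotation L₁/(3EI) + L₂/(3EI) = 4.167/EI.
Slope continuity at C: θ_0 = M_C·4.167/EI, so M_C = 126.1/4.167 = 30.26 kN·m (hogging).

M_C = 30.26 kN·m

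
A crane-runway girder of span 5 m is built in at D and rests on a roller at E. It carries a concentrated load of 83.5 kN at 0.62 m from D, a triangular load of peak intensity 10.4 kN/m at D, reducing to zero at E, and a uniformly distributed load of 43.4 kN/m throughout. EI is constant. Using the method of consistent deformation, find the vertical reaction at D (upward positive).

Take the reaction at E as the redundant and release it; the primary structure is a cantilever fixed at D.
Deflection at E on the released cantilever, summing each load's contribution:
  point load 83.5 at a = 0.62: Pa²(3L − a)/(6EI) = 76.93/EI
  triangular load, peak 10.4 at the fixed end: w₀L⁴/(30EI) = 216.7/EI
  UDL 43.4: wL⁴/(8EI) = 3391/EI
  δ_0 = 3684/EI
Flexibility coefficient — unit upward force at E: δ_{EE} = L³/(3EI) = 41.67/EI.
Compatibility at E: δ_0 − R_E·δ_{EE} = 0, so R_E = 3684/41.67 = 88.42 kN.
Vertical equilibrium: R_D = ΣP − R_E = 326.5 − 88.42 = 238.1 kN.

R_D = 238.1 kN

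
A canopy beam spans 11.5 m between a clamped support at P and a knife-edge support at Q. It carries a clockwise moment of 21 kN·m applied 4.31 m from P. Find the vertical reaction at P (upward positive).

Release the roller at Q. Primary structure: cantilever fixed at P.
Free-end deflection of the primary structure under the applied loading (downward +):
  clockwise couple 21 at a = 4.31: M₀a(2L − a)/(2EI) = 845.8/EI
Tip deflection under a unit load at Q: L³/(3EI) = 507/EI.
The prop prevents deflection at Q: R_Q = δ_0/δ_{QQ} = 845.8/507 = 1.668 kN.
Vertical equilibrium: R_P = ΣP − R_Q = 0 − 1.668 = -1.668 kN.

R_P = -1.668 kN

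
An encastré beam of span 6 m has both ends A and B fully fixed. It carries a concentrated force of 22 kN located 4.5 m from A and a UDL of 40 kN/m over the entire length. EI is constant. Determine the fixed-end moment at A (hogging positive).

Take the two fixed-end moments M_A, M_B as redundants; the released structure is the simple span AB.
On the primary (simply-supported) span, the end slopes from the loading are:
  at A: point load 22 at a = 4.5: Pab(L + b)/(6LEI) = 30.94/EI
  at B: point load 22 at a = 4.5: Pab(L + a)/(6LEI) = 43.31/EI
  at A: UDL 40: wL³/(24EI) = 360/EI
  at B: UDL 40: wL³/(24EI) = 360/EI
  θ_A0 = 390.9/EI,  θ_B0 = 403.3/EI
Flexibility coefficients: a unit moment at one end gives L/(3EI) there and L/(6EI) at the far end, so f₁₁ = f₂₂ = 2/EI and f₁₂ = f₂₁ = 1/EI.
Compatibility — zero rotation at each built-in end:
  2 M_A + 1 M_B = 390.9
  1 M_A + 2 M_B = 403.3
Solving the pair gives M_A = 126.2 kN·m and M_B = 138.6 kN·m (hogging).

M_A = 126.2 kN·m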